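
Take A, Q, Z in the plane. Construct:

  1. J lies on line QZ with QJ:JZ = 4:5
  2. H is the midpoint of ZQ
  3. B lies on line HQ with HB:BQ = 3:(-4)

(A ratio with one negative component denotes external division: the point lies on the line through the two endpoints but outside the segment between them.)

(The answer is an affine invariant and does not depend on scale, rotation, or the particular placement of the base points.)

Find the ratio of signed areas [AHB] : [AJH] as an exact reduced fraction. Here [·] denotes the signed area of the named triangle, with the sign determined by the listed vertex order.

Assign A = (0, 0), Q = (1, 0), Z = (0, 1) — the answer is frame-independent, so this choice is without loss of generality.
1. J lies on line QZ with QJ:JZ = 4:5 ⇒ J = (5/9, 4/9)
2. H is the midpoint of ZQ ⇒ H = (1/2, 1/2)
3. B lies on line HQ with HB:BQ = 3:(-4) ⇒ B = (-1, 2)
2·[AHB] = 3/2, 2·[AJH] = 1/18
[AHB]:[AJH] = 3/2:1/18 = 27

[AHB]:[AJH] = 27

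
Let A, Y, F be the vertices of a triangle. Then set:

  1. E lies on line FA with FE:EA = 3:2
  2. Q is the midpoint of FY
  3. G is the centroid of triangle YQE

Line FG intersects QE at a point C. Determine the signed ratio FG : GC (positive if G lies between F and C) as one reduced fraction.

Assign A = (0, 0), Y = (1, 0), F = (0, 1) — the answer is frame-independent, so this choice is without loss of generality.
1. E lies on line FA with FE:EA = 3:2 ⇒ E = (0, 2/5)
2. Q is the midpoint of FY ⇒ Q = (1/2, 1/2)
3. G is the centroid of triangle YQE ⇒ G = (1/2, 3/10)
line FG meets QE at C = (3/8, 19/40)
G = F + t·(C−F) with t = 4/3, so FG:GC = 4/3:-1/3

FG:GC = -4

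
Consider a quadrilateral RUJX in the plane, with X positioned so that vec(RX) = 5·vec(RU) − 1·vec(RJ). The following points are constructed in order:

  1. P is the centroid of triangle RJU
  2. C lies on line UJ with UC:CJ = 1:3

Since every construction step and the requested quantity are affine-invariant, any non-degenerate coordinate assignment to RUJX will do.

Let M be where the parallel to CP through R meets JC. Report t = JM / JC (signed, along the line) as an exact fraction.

t = 5/3

Work in coordinates with R = (0, 0), U = (1, 0), J = (0, 1), X = (5, -1).
1. P is the centroid of triangle RJU ⇒ P = (1/3, 1/3)
2. C lies on line UJ with UC:CJ = 1:3 ⇒ C = (3/4, 1/4)
through R parallel to CP: direction (-5/12, 1/12); meets JC at M = (5/4, -1/4)
M = J + t·(C−J) with t = 5/3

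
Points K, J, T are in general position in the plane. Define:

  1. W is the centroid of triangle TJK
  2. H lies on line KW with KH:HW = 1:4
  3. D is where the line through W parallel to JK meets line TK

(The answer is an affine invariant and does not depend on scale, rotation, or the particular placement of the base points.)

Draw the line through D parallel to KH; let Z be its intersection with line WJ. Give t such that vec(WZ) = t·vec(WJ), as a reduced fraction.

t = -1/3

Work in coordinates with K = (0, 0), J = (1, 0), T = (0, 1).
1. W is the centroid of triangle TJK ⇒ W = (1/3, 1/3)
2. H lies on line KW with KH:HW = 1:4 ⇒ H = (1/15, 1/15)
3. D is where the line through W parallel to JK meets line TK ⇒ D = (0, 1/3)
through D parallel to KH: direction (1/15, 1/15); meets WJ at Z = (1/9, 4/9)
Z = W + t·(J−W) with t = -1/3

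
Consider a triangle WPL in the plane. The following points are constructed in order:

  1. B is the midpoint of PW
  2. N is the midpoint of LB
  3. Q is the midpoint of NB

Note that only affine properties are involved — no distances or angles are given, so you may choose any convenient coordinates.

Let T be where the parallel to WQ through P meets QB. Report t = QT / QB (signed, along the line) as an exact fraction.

Set W = (0, 0), P = (1, 0), L = (0, 1); any affine frame gives the same invariant.
1. B is the midpoint of PW ⇒ B = (1/2, 0)
2. N is the midpoint of LB ⇒ N = (1/4, 1/2)
3. Q is the midpoint of NB ⇒ Q = (3/8, 1/4)
through P parallel to WQ: direction (3/8, 1/4); meets QB at T = (5/8, -1/4)
T = Q + t·(B−Q) with t = 2

t = 2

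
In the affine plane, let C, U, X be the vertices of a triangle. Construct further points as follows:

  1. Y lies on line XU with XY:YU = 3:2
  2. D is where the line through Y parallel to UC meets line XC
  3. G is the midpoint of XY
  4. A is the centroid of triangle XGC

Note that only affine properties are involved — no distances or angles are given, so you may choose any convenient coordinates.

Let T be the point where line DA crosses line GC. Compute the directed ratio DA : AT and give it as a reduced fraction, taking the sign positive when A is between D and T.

DA:AT = 1/5

Choose coordinates C = (0, 0), U = (1, 0), X = (0, 1).
1. Y lies on line XU with XY:YU = 3:2 ⇒ Y = (3/5, 2/5)
2. D is where the line through Y parallel to UC meets line XC ⇒ D = (0, 2/5)
3. G is the midpoint of XY ⇒ G = (3/10, 7/10)
4. A is the centroid of triangle XGC ⇒ A = (1/10, 17/30)
line DA meets GC at T = (3/5, 7/5)
A = D + t·(T−D) with t = 1/6, so DA:AT = 1/6:5/6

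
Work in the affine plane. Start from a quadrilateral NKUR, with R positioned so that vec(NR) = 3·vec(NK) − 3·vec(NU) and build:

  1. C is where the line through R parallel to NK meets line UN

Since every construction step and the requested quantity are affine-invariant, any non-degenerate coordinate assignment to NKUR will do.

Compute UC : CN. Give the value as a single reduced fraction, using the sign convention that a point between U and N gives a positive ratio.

UC:CN = -4/3

Choose coordinates N = (0, 0), K = (1, 0), U = (0, 1), R = (3, -3).
1. C is where the line through R parallel to NK meets line UN ⇒ C = (0, -3)
C = U + t·(N−U) with t = 4, so UC:CN = t:(1−t) = 4:-3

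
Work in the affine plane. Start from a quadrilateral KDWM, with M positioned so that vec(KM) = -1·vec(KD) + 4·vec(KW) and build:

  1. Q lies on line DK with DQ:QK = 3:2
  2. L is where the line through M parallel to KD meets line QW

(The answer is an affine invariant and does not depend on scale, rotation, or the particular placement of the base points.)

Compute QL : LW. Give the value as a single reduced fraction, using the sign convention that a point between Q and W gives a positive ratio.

QL:LW = -4/3

Set K = (0, 0), D = (1, 0), W = (0, 1), M = (-1, 4); any affine frame gives the same invariant.
1. Q lies on line DK with DQ:QK = 3:2 ⇒ Q = (2/5, 0)
2. L is where the line through M parallel to KD meets line QW ⇒ L = (-6/5, 4)
L = Q + t·(W−Q) with t = 4, so QL:LW = t:(1−t) = 4:-3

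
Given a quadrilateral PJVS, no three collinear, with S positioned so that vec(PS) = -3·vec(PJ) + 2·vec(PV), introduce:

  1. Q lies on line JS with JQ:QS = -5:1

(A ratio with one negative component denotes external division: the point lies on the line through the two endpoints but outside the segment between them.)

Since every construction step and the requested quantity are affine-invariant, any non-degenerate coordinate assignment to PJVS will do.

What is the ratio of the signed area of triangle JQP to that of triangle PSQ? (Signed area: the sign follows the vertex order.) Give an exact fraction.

[JQP]:[PSQ] = 5

Set P = (0, 0), J = (1, 0), V = (0, 1), S = (-3, 2); any affine frame gives the same invariant.
1. Q lies on line JS with JQ:QS = -5:1 ⇒ Q = (-4, 5/2)
2·[JQP] = 5/2, 2·[PSQ] = 1/2
[JQP]:[PSQ] = 5/2:1/2 = 5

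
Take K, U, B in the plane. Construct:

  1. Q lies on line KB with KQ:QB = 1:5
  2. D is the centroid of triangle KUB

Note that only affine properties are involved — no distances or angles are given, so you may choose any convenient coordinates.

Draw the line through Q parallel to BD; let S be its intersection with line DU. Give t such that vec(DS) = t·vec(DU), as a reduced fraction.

t = -5/6

Choose coordinates K = (0, 0), U = (1, 0), B = (0, 1).
1. Q lies on line KB with KQ:QB = 1:5 ⇒ Q = (0, 1/6)
2. D is the centroid of triangle KUB ⇒ D = (1/3, 1/3)
through Q parallel to BD: direction (1/3, -2/3); meets DU at S = (-2/9, 11/18)
S = D + t·(U−D) with t = -5/6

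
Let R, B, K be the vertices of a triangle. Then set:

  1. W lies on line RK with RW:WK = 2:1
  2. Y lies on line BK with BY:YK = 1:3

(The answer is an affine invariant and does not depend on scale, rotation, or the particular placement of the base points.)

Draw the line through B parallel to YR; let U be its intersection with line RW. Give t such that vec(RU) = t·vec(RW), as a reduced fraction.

t = -1/2

Work in coordinates with R = (0, 0), B = (1, 0), K = (0, 1).
1. W lies on line RK with RW:WK = 2:1 ⇒ W = (0, 2/3)
2. Y lies on line BK with BY:YK = 1:3 ⇒ Y = (3/4, 1/4)
through B parallel to YR: direction (-3/4, -1/4); meets RW at U = (0, -1/3)
U = R + t·(W−R) with t = -1/2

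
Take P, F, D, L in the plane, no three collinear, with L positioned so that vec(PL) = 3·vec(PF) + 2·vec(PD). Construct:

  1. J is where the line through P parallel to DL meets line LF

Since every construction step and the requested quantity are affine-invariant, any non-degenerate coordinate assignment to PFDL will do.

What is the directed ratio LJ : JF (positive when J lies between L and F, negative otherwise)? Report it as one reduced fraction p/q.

Set P = (0, 0), F = (1, 0), D = (0, 1), L = (3, 2); any affine frame gives the same invariant.
1. J is where the line through P parallel to DL meets line LF ⇒ J = (3/2, 1/2)
J = L + t·(F−L) with t = 3/4, so LJ:JF = t:(1−t) = 3/4:1/4

LJ:JF = 3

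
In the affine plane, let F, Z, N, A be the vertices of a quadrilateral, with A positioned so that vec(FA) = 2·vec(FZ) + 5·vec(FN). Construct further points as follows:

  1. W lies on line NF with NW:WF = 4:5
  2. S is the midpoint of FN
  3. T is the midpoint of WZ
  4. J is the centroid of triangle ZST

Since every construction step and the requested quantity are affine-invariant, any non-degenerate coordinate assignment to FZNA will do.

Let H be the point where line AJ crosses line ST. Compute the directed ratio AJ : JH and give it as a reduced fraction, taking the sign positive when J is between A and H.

Assign F = (0, 0), Z = (1, 0), N = (0, 1), A = (2, 5) — the answer is frame-independent, so this choice is without loss of generality.
1. W lies on line NF with NW:WF = 4:5 ⇒ W = (0, 5/9)
2. S is the midpoint of FN ⇒ S = (0, 1/2)
3. T is the midpoint of WZ ⇒ T = (1/2, 5/18)
4. J is the centroid of triangle ZST ⇒ J = (1/2, 7/27)
line AJ meets ST at H = (295/584, 181/657)
J = A + t·(H−A) with t = 292/291, so AJ:JH = 292/291:-1/291

AJ:JH = -292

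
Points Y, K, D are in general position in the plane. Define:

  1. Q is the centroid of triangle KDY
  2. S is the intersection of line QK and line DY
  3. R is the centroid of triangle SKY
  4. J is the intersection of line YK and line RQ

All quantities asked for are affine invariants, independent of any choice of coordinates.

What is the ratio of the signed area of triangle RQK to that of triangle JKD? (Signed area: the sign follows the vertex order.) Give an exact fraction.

Assign Y = (0, 0), K = (1, 0), D = (0, 1) — the answer is frame-independent, so this choice is without loss of generality.
1. Q is the centroid of triangle KDY ⇒ Q = (1/3, 1/3)
2. S is the intersection of line QK and line DY ⇒ S = (0, 1/2)
3. R is the centroid of triangle SKY ⇒ R = (1/3, 1/6)
4. J is the intersection of line YK and line RQ ⇒ J = (1/3, 0)
2·[RQK] = -1/9, 2·[JKD] = 2/3
[RQK]:[JKD] = -1/9:2/3 = -1/6

[RQK]:[JKD] = -1/6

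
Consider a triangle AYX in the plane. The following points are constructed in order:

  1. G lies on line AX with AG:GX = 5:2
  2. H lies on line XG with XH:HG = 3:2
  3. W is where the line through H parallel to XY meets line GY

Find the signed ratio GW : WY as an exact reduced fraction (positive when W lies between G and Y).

Assign A = (0, 0), Y = (1, 0), X = (0, 1) — the answer is frame-independent, so this choice is without loss of generality.
1. G lies on line AX with AG:GX = 5:2 ⇒ G = (0, 5/7)
2. H lies on line XG with XH:HG = 3:2 ⇒ H = (0, 29/35)
3. W is where the line through H parallel to XY meets line GY ⇒ W = (2/5, 3/7)
W = G + t·(Y−G) with t = 2/5, so GW:WY = t:(1−t) = 2/5:3/5

GW:WY = 2/3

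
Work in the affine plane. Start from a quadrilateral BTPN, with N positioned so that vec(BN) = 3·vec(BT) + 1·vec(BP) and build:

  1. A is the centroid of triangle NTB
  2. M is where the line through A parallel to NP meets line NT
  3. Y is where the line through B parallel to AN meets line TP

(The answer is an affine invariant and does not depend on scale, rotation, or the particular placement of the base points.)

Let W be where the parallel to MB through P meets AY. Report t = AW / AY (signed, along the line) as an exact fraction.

t = 49/4

Choose coordinates B = (0, 0), T = (1, 0), P = (0, 1), N = (3, 1).
1. A is the centroid of triangle NTB ⇒ A = (4/3, 1/3)
2. M is where the line through A parallel to NP meets line NT ⇒ M = (5/3, 1/3)
3. Y is where the line through B parallel to AN meets line TP ⇒ Y = (5/7, 2/7)
through P parallel to MB: direction (-5/3, -1/3); meets AY at W = (-25/4, -1/4)
W = A + t·(Y−A) with t = 49/4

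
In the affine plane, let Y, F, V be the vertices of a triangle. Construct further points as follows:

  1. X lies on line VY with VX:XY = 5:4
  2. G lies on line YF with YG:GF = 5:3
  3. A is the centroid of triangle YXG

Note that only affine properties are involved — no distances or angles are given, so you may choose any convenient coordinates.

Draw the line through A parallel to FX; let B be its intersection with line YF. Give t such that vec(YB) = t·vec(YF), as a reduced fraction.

Choose coordinates Y = (0, 0), F = (1, 0), V = (0, 1).
1. X lies on line VY with VX:XY = 5:4 ⇒ X = (0, 4/9)
2. G lies on line YF with YG:GF = 5:3 ⇒ G = (5/8, 0)
3. A is the centroid of triangle YXG ⇒ A = (5/24, 4/27)
through A parallel to FX: direction (-1, 4/9); meets YF at B = (13/24, 0)
B = Y + t·(F−Y) with t = 13/24

t = 13/24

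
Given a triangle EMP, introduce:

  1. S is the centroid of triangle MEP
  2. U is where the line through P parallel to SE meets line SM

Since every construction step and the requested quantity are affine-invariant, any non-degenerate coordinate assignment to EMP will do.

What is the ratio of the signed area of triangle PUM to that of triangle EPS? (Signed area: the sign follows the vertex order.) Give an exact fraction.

Choose coordinates E = (0, 0), M = (1, 0), P = (0, 1).
1. S is the centroid of triangle MEP ⇒ S = (1/3, 1/3)
2. U is where the line through P parallel to SE meets line SM ⇒ U = (-1/3, 2/3)
2·[PUM] = 2/3, 2·[EPS] = -1/3
[PUM]:[EPS] = 2/3:-1/3 = -2

[PUM]:[EPS] = -2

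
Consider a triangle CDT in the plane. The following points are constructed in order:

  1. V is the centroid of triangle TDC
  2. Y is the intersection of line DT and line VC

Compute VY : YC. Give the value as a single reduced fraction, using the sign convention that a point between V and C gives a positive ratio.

VY:YC = -1/3

Assign C = (0, 0), D = (1, 0), T = (0, 1) — the answer is frame-independent, so this choice is without loss of generality.
1. V is the centroid of triangle TDC ⇒ V = (1/3, 1/3)
2. Y is the intersection of line DT and line VC ⇒ Y = (1/2, 1/2)
Y = V + t·(C−V) with t = -1/2, so VY:YC = t:(1−t) = -1/2:3/2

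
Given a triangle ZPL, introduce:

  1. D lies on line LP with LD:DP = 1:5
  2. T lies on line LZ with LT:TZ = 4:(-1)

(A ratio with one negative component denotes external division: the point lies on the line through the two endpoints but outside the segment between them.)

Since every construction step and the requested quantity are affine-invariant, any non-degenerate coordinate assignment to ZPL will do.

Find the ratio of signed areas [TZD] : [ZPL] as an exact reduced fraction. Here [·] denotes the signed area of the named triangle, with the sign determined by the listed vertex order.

Choose coordinates Z = (0, 0), P = (1, 0), L = (0, 1).
1. D lies on line LP with LD:DP = 1:5 ⇒ D = (1/6, 5/6)
2. T lies on line LZ with LT:TZ = 4:(-1) ⇒ T = (0, -1/3)
2·[TZD] = -1/18, 2·[ZPL] = 1
[TZD]:[ZPL] = -1/18:1 = -1/18

[TZD]:[ZPL] = -1/18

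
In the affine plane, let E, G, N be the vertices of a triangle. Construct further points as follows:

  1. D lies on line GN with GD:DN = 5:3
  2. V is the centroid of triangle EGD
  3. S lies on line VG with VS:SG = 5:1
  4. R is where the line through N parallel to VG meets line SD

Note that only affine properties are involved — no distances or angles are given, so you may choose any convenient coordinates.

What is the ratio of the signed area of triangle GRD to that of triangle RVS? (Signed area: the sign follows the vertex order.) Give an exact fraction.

Assign E = (0, 0), G = (1, 0), N = (0, 1) — the answer is frame-independent, so this choice is without loss of generality.
1. D lies on line GN with GD:DN = 5:3 ⇒ D = (3/8, 5/8)
2. V is the centroid of triangle EGD ⇒ V = (11/24, 5/24)
3. S lies on line VG with VS:SG = 5:1 ⇒ S = (131/144, 5/144)
4. R is where the line through N parallel to VG meets line SD ⇒ R = (13/240, 47/48)
2·[GRD] = 1/48, 2·[RVS] = 5/18
[GRD]:[RVS] = 1/48:5/18 = 3/40

[GRD]:[RVS] = 3/40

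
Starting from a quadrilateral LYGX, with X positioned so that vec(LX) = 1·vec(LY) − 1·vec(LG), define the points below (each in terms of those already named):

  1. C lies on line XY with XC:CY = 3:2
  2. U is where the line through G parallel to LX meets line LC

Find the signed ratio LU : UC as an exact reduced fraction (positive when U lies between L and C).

Set L = (0, 0), Y = (1, 0), G = (0, 1), X = (1, -1); any affine frame gives the same invariant.
1. C lies on line XY with XC:CY = 3:2 ⇒ C = (1, -2/5)
2. U is where the line through G parallel to LX meets line LC ⇒ U = (5/3, -2/3)
U = L + t·(C−L) with t = 5/3, so LU:UC = t:(1−t) = 5/3:-2/3

LU:UC = -5/2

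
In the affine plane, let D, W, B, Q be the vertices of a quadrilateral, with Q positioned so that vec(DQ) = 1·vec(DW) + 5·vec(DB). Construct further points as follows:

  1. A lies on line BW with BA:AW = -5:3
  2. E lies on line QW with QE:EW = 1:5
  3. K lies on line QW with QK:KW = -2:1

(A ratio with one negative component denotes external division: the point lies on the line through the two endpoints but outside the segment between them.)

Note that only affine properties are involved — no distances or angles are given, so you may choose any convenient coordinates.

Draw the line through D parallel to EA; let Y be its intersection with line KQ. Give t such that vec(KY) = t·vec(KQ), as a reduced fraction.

Choose coordinates D = (0, 0), W = (1, 0), B = (0, 1), Q = (1, 5).
1. A lies on line BW with BA:AW = -5:3 ⇒ A = (5/2, -3/2)
2. E lies on line QW with QE:EW = 1:5 ⇒ E = (1, 25/6)
3. K lies on line QW with QK:KW = -2:1 ⇒ K = (1, -5)
through D parallel to EA: direction (3/2, -17/3); meets KQ at Y = (1, -34/9)
Y = K + t·(Q−K) with t = 11/90

t = 11/90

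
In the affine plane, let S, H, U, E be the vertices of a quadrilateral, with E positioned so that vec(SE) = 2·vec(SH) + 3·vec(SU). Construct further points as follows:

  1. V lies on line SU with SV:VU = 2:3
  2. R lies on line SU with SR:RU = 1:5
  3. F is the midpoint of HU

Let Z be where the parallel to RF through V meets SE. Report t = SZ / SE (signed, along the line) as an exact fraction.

Choose coordinates S = (0, 0), H = (1, 0), U = (0, 1), E = (2, 3).
1. V lies on line SU with SV:VU = 2:3 ⇒ V = (0, 2/5)
2. R lies on line SU with SR:RU = 1:5 ⇒ R = (0, 1/6)
3. F is the midpoint of HU ⇒ F = (1/2, 1/2)
through V parallel to RF: direction (1/2, 1/3); meets SE at Z = (12/25, 18/25)
Z = S + t·(E−S) with t = 6/25

t = 6/25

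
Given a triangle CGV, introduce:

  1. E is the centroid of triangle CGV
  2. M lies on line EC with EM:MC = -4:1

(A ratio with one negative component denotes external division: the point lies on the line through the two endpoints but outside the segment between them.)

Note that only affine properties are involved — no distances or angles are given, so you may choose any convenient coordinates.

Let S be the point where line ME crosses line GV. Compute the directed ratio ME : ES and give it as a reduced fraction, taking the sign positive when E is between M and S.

ME:ES = 8/3

Assign C = (0, 0), G = (1, 0), V = (0, 1) — the answer is frame-independent, so this choice is without loss of generality.
1. E is the centroid of triangle CGV ⇒ E = (1/3, 1/3)
2. M lies on line EC with EM:MC = -4:1 ⇒ M = (-1/9, -1/9)
line ME meets GV at S = (1/2, 1/2)
E = M + t·(S−M) with t = 8/11, so ME:ES = 8/11:3/11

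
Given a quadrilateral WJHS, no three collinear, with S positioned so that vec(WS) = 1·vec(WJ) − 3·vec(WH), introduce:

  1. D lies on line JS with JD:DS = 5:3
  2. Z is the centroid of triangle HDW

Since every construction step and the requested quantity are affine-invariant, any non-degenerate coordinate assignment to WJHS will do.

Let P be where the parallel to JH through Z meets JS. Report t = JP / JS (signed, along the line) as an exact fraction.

Assign W = (0, 0), J = (1, 0), H = (0, 1), S = (1, -3) — the answer is frame-independent, so this choice is without loss of generality.
1. D lies on line JS with JD:DS = 5:3 ⇒ D = (1, -15/8)
2. Z is the centroid of triangle HDW ⇒ Z = (1/3, -7/24)
through Z parallel to JH: direction (-1, 1); meets JS at P = (1, -23/24)
P = J + t·(S−J) with t = 23/72

t = 23/72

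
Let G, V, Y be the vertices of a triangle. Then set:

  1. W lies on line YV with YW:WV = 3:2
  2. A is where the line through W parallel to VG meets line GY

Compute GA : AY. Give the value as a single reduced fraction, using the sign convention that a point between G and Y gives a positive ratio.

Work in coordinates with G = (0, 0), V = (1, 0), Y = (0, 1).
1. W lies on line YV with YW:WV = 3:2 ⇒ W = (3/5, 2/5)
2. A is where the line through W parallel to VG meets line GY ⇒ A = (0, 2/5)
A = G + t·(Y−G) with t = 2/5, so GA:AY = t:(1−t) = 2/5:3/5

GA:AY = 2/3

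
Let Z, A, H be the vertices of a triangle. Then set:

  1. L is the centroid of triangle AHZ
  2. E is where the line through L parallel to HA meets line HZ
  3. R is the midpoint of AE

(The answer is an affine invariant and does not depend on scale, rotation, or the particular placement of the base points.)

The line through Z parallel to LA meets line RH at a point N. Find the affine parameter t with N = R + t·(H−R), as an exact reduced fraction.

Choose coordinates Z = (0, 0), A = (1, 0), H = (0, 1).
1. L is the centroid of triangle AHZ ⇒ L = (1/3, 1/3)
2. E is where the line through L parallel to HA meets line HZ ⇒ E = (0, 2/3)
3. R is the midpoint of AE ⇒ R = (1/2, 1/3)
through Z parallel to LA: direction (2/3, -1/3); meets RH at N = (6/5, -3/5)
N = R + t·(H−R) with t = -7/5

t = -7/5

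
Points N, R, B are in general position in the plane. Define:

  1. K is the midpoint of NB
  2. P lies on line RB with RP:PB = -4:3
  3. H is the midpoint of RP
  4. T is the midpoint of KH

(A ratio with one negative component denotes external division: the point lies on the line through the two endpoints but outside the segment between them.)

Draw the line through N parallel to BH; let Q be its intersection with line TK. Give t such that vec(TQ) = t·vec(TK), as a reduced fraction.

t = 3

Set N = (0, 0), R = (1, 0), B = (0, 1); any affine frame gives the same invariant.
1. K is the midpoint of NB ⇒ K = (0, 1/2)
2. P lies on line RB with RP:PB = -4:3 ⇒ P = (-3, 4)
3. H is the midpoint of RP ⇒ H = (-1, 2)
4. T is the midpoint of KH ⇒ T = (-1/2, 5/4)
through N parallel to BH: direction (-1, 1); meets TK at Q = (1, -1)
Q = T + t·(K−T) with t = 3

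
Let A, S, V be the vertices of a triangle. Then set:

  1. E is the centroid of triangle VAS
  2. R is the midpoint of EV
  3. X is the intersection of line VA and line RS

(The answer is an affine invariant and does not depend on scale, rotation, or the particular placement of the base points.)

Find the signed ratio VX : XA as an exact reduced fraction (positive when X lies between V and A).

Assign A = (0, 0), S = (1, 0), V = (0, 1) — the answer is frame-independent, so this choice is without loss of generality.
1. E is the centroid of triangle VAS ⇒ E = (1/3, 1/3)
2. R is the midpoint of EV ⇒ R = (1/6, 2/3)
3. X is the intersection of line VA and line RS ⇒ X = (0, 4/5)
X = V + t·(A−V) with t = 1/5, so VX:XA = t:(1−t) = 1/5:4/5

VX:XA = 1/4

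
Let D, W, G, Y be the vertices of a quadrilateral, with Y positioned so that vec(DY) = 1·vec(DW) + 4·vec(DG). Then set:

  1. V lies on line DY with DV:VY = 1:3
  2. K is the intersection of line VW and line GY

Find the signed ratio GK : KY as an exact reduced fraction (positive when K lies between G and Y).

GK:KY = 1/12

Set D = (0, 0), W = (1, 0), G = (0, 1), Y = (1, 4); any affine frame gives the same invariant.
1. V lies on line DY with DV:VY = 1:3 ⇒ V = (1/4, 1)
2. K is the intersection of line VW and line GY ⇒ K = (1/13, 16/13)
K = G + t·(Y−G) with t = 1/13, so GK:KY = t:(1−t) = 1/13:12/13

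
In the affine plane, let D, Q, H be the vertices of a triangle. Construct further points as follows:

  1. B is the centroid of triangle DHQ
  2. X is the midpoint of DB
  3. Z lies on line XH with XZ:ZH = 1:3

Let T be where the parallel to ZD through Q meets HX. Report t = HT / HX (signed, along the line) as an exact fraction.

t = 3

Assign D = (0, 0), Q = (1, 0), H = (0, 1) — the answer is frame-independent, so this choice is without loss of generality.
1. B is the centroid of triangle DHQ ⇒ B = (1/3, 1/3)
2. X is the midpoint of DB ⇒ X = (1/6, 1/6)
3. Z lies on line XH with XZ:ZH = 1:3 ⇒ Z = (1/8, 3/8)
through Q parallel to ZD: direction (-1/8, -3/8); meets HX at T = (1/2, -3/2)
T = H + t·(X−H) with t = 3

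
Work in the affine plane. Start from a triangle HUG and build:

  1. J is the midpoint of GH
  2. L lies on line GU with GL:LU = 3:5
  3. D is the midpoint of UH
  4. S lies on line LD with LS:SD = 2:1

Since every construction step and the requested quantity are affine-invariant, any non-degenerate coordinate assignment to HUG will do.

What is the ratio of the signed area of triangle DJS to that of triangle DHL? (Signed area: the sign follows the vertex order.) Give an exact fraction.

Work in coordinates with H = (0, 0), U = (1, 0), G = (0, 1).
1. J is the midpoint of GH ⇒ J = (0, 1/2)
2. L lies on line GU with GL:LU = 3:5 ⇒ L = (3/8, 5/8)
3. D is the midpoint of UH ⇒ D = (1/2, 0)
4. S lies on line LD with LS:SD = 2:1 ⇒ S = (11/24, 5/24)
2·[DJS] = -1/12, 2·[DHL] = -5/16
[DJS]:[DHL] = -1/12:-5/16 = 4/15

[DJS]:[DHL] = 4/15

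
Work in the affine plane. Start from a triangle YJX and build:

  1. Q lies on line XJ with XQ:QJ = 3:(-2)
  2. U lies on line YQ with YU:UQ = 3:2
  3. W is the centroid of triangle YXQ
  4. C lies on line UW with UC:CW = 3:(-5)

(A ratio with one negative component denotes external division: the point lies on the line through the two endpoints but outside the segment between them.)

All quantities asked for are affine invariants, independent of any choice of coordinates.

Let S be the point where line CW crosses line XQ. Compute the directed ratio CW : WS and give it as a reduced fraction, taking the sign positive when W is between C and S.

CW:WS = 1/2

Choose coordinates Y = (0, 0), J = (1, 0), X = (0, 1).
1. Q lies on line XJ with XQ:QJ = 3:(-2) ⇒ Q = (3, -2)
2. U lies on line YQ with YU:UQ = 3:2 ⇒ U = (9/5, -6/5)
3. W is the centroid of triangle YXQ ⇒ W = (1, -1/3)
4. C lies on line UW with UC:CW = 3:(-5) ⇒ C = (3, -5/2)
line CW meets XQ at S = (-3, 4)
W = C + t·(S−C) with t = 1/3, so CW:WS = 1/3:2/3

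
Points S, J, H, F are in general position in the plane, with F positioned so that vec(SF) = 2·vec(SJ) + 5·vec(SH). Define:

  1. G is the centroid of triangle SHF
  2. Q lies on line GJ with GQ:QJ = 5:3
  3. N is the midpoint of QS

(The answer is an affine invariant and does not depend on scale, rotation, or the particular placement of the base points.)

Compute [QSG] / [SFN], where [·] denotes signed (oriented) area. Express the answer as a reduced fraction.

[QSG]:[SFN] = 20/23

Set S = (0, 0), J = (1, 0), H = (0, 1), F = (2, 5); any affine frame gives the same invariant.
1. G is the centroid of triangle SHF ⇒ G = (2/3, 2)
2. Q lies on line GJ with GQ:QJ = 5:3 ⇒ Q = (7/8, 3/4)
3. N is the midpoint of QS ⇒ N = (7/16, 3/8)
2·[QSG] = -5/4, 2·[SFN] = -23/16
[QSG]:[SFN] = -5/4:-23/16 = 20/23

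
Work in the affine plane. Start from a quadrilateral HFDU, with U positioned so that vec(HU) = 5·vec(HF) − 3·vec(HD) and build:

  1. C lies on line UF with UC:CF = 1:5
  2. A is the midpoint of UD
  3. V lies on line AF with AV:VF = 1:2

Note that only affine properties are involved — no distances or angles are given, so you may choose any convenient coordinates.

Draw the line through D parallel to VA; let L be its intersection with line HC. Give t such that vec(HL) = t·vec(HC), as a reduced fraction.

t = 18/7

Assign H = (0, 0), F = (1, 0), D = (0, 1), U = (5, -3) — the answer is frame-independent, so this choice is without loss of generality.
1. C lies on line UF with UC:CF = 1:5 ⇒ C = (13/3, -5/2)
2. A is the midpoint of UD ⇒ A = (5/2, -1)
3. V lies on line AF with AV:VF = 1:2 ⇒ V = (2, -2/3)
through D parallel to VA: direction (1/2, -1/3); meets HC at L = (78/7, -45/7)
L = H + t·(C−H) with t = 18/7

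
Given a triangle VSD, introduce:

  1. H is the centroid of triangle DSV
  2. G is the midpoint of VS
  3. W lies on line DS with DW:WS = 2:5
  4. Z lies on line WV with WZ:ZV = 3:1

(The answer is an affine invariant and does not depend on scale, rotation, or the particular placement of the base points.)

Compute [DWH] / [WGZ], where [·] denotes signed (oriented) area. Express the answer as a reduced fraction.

Work in coordinates with V = (0, 0), S = (1, 0), D = (0, 1).
1. H is the centroid of triangle DSV ⇒ H = (1/3, 1/3)
2. G is the midpoint of VS ⇒ G = (1/2, 0)
3. W lies on line DS with DW:WS = 2:5 ⇒ W = (2/7, 5/7)
4. Z lies on line WV with WZ:ZV = 3:1 ⇒ Z = (1/14, 5/28)
2·[DWH] = -2/21, 2·[WGZ] = -15/56
[DWH]:[WGZ] = -2/21:-15/56 = 16/45

[DWH]:[WGZ] = 16/45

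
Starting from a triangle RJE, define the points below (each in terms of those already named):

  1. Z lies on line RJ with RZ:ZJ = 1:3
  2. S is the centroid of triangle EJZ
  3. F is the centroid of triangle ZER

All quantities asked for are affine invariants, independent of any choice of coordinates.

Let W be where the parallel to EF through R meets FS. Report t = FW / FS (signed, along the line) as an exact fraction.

t = -3/8

Choose coordinates R = (0, 0), J = (1, 0), E = (0, 1).
1. Z lies on line RJ with RZ:ZJ = 1:3 ⇒ Z = (1/4, 0)
2. S is the centroid of triangle EJZ ⇒ S = (5/12, 1/3)
3. F is the centroid of triangle ZER ⇒ F = (1/12, 1/3)
through R parallel to EF: direction (1/12, -2/3); meets FS at W = (-1/24, 1/3)
W = F + t·(S−F) with t = -3/8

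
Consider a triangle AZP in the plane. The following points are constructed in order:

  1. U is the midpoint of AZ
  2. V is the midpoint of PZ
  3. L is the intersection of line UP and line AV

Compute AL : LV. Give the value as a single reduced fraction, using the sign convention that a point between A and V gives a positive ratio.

Set A = (0, 0), Z = (1, 0), P = (0, 1); any affine frame gives the same invariant.
1. U is the midpoint of AZ ⇒ U = (1/2, 0)
2. V is the midpoint of PZ ⇒ V = (1/2, 1/2)
3. L is the intersection of line UP and line AV ⇒ L = (1/3, 1/3)
L = A + t·(V−A) with t = 2/3, so AL:LV = t:(1−t) = 2/3:1/3

AL:LV = 2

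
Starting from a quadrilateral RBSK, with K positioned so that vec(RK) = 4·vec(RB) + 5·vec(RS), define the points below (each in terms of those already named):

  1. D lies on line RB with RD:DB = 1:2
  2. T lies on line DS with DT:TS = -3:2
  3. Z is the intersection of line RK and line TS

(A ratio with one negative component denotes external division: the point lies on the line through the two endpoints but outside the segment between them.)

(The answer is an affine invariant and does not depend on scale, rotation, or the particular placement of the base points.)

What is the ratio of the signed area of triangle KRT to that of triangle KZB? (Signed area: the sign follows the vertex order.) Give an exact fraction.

[KRT]:[KZB] = -391/120

Choose coordinates R = (0, 0), B = (1, 0), S = (0, 1), K = (4, 5).
1. D lies on line RB with RD:DB = 1:2 ⇒ D = (1/3, 0)
2. T lies on line DS with DT:TS = -3:2 ⇒ T = (-2/3, 3)
3. Z is the intersection of line RK and line TS ⇒ Z = (4/17, 5/17)
2·[KRT] = -46/3, 2·[KZB] = 80/17
[KRT]:[KZB] = -46/3:80/17 = -391/120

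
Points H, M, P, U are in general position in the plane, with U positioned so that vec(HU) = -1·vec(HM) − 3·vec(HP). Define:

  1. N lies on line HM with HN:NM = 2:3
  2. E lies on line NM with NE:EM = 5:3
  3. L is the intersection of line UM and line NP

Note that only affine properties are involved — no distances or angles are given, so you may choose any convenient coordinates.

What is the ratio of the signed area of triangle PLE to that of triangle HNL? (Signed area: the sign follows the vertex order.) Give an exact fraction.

Assign H = (0, 0), M = (1, 0), P = (0, 1), U = (-1, -3) — the answer is frame-independent, so this choice is without loss of generality.
1. N lies on line HM with HN:NM = 2:3 ⇒ N = (2/5, 0)
2. E lies on line NM with NE:EM = 5:3 ⇒ E = (31/40, 0)
3. L is the intersection of line UM and line NP ⇒ L = (5/8, -9/16)
2·[PLE] = 75/128, 2·[HNL] = -9/40
[PLE]:[HNL] = 75/128:-9/40 = -125/48

[PLE]:[HNL] = -125/48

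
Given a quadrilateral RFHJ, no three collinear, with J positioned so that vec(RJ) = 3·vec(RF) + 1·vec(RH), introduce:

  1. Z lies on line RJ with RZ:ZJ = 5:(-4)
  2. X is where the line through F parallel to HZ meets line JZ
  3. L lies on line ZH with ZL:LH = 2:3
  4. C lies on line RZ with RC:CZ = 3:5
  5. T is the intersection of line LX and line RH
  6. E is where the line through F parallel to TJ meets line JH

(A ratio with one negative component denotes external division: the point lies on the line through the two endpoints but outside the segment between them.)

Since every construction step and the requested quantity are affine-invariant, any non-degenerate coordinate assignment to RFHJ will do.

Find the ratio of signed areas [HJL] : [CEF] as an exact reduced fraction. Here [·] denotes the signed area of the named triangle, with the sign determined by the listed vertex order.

[HJL]:[CEF] = -342/85

Choose coordinates R = (0, 0), F = (1, 0), H = (0, 1), J = (3, 1).
1. Z lies on line RJ with RZ:ZJ = 5:(-4) ⇒ Z = (15, 5)
2. X is where the line through F parallel to HZ meets line JZ ⇒ X = (-4, -4/3)
3. L lies on line ZH with ZL:LH = 2:3 ⇒ L = (9, 17/5)
4. C lies on line RZ with RC:CZ = 3:5 ⇒ C = (45/8, 15/8)
5. T is the intersection of line LX and line RH ⇒ T = (0, 8/65)
6. E is where the line through F parallel to TJ meets line JH ⇒ E = (84/19, 1)
2·[HJL] = 36/5, 2·[CEF] = -34/19
[HJL]:[CEF] = 36/5:-34/19 = -342/85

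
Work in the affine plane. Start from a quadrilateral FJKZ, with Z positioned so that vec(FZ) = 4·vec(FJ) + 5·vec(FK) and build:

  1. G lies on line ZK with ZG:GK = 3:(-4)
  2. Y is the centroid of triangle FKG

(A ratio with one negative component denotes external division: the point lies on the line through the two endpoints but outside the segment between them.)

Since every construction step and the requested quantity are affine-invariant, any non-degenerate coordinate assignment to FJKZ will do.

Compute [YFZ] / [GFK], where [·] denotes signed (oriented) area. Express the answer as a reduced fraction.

Set F = (0, 0), J = (1, 0), K = (0, 1), Z = (4, 5); any affine frame gives the same invariant.
1. G lies on line ZK with ZG:GK = 3:(-4) ⇒ G = (16, 17)
2. Y is the centroid of triangle FKG ⇒ Y = (16/3, 6)
2·[YFZ] = -8/3, 2·[GFK] = -16
[YFZ]:[GFK] = -8/3:-16 = 1/6

[YFZ]:[GFK] = 1/6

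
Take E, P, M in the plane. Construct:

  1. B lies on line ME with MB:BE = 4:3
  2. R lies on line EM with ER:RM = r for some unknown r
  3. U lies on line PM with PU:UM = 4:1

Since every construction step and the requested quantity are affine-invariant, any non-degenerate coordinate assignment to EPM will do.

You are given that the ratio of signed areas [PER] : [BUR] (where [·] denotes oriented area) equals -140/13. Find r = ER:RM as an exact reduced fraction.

Set E = (0, 0), P = (1, 0), M = (0, 1); any affine frame gives the same invariant.
1. B lies on line ME with MB:BE = 4:3 ⇒ B = (0, 3/7)
2. With ER:RM = r, write λ = r/(r+1) so R = E + λ·(M−E); R is affine-linear in λ
3. U lies on line PM with PU:UM = 4:1 ⇒ U = (1/5, 4/5)
Every point depending on R is an affine combination of R and λ-independent points, so each such coordinate is linear in λ; the λ² term in each signed area is a multiple of (M−E)×(M−E) = 0, so 2·[PER] and 2·[BUR] are each linear in λ. Evaluating at λ=0 and λ=1:
  2·[PER] = −λ,   2·[BUR] = 1/5·λ − 3/35
So [PER]:[BUR] = (−λ) / (1/5·λ − 3/35). Setting this equal to -140/13:
  −λ = -140/13·(1/5·λ − 3/35)  ⇒  λ = 4/5
Then r = λ/(1−λ) = (4/5)/(1/5) = 4. Check: with r = 4, R = (0, 4/5) and [PER]:[BUR] = -140/13 as required.

r = 4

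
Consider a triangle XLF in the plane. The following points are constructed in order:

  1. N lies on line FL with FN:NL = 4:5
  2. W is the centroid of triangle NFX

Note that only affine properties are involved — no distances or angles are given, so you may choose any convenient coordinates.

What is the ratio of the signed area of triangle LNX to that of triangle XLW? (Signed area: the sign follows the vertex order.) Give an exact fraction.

[LNX]:[XLW] = 15/14

Choose coordinates X = (0, 0), L = (1, 0), F = (0, 1).
1. N lies on line FL with FN:NL = 4:5 ⇒ N = (4/9, 5/9)
2. W is the centroid of triangle NFX ⇒ W = (4/27, 14/27)
2·[LNX] = 5/9, 2·[XLW] = 14/27
[LNX]:[XLW] = 5/9:14/27 = 15/14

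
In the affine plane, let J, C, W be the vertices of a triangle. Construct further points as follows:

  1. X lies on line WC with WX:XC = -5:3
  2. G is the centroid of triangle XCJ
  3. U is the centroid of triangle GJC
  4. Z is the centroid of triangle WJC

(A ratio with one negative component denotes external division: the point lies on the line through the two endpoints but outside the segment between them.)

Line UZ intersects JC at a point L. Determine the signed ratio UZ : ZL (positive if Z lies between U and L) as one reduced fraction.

Work in coordinates with J = (0, 0), C = (1, 0), W = (0, 1).
1. X lies on line WC with WX:XC = -5:3 ⇒ X = (5/2, -3/2)
2. G is the centroid of triangle XCJ ⇒ G = (7/6, -1/2)
3. U is the centroid of triangle GJC ⇒ U = (13/18, -1/6)
4. Z is the centroid of triangle WJC ⇒ Z = (1/3, 1/3)
line UZ meets JC at L = (16/27, 0)
Z = U + t·(L−U) with t = 3, so UZ:ZL = 3:-2

UZ:ZL = -3/2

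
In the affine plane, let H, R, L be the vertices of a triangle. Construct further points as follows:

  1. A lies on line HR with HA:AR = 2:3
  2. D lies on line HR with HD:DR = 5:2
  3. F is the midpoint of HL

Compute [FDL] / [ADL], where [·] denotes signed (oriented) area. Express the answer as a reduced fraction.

[FDL]:[ADL] = 25/22

Choose coordinates H = (0, 0), R = (1, 0), L = (0, 1).
1. A lies on line HR with HA:AR = 2:3 ⇒ A = (2/5, 0)
2. D lies on line HR with HD:DR = 5:2 ⇒ D = (5/7, 0)
3. F is the midpoint of HL ⇒ F = (0, 1/2)
2·[FDL] = 5/14, 2·[ADL] = 11/35
[FDL]:[ADL] = 5/14:11/35 = 25/22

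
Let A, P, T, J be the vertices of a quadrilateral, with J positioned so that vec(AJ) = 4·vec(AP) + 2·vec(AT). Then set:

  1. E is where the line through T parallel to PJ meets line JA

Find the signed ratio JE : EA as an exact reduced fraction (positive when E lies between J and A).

JE:EA = -5/3

Choose coordinates A = (0, 0), P = (1, 0), T = (0, 1), J = (4, 2).
1. E is where the line through T parallel to PJ meets line JA ⇒ E = (-6, -3)
E = J + t·(A−J) with t = 5/2, so JE:EA = t:(1−t) = 5/2:-3/2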